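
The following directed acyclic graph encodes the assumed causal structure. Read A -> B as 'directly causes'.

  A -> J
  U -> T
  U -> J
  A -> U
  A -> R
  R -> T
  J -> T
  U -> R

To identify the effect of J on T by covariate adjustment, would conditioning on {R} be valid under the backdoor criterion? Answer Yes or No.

Backdoor paths from J to T (paths whose first edge points into J):
  P1: J <- A -> U -> R -> T
  P2: J <- A -> U -> T
  P3: J <- A -> R <- U -> T
  P4: J <- A -> R -> T
  P5: J <- U <- A -> R -> T
  P6: J <- U -> R -> T
  P7: J <- U -> T
Condition 1 (no descendant of J in the set): holds — descendants of J are {T}; none are in {R}.
Condition 2 (every backdoor path blocked by {R}):
  P1: blocked at chain node R ∈ conditioning set.
  P2: open — no interior node is in the conditioning set.
  P3: open — collider(s) R are conditioned on (or have a conditioned descendant) and no non-collider on the path is in the set.
  P4: blocked at chain node R ∈ conditioning set.
  P5: blocked at chain node R ∈ conditioning set.
  P6: blocked at chain node R ∈ conditioning set.
  P7: open — no interior node is in the conditioning set.
{R} does not satisfy the backdoor criterion.

No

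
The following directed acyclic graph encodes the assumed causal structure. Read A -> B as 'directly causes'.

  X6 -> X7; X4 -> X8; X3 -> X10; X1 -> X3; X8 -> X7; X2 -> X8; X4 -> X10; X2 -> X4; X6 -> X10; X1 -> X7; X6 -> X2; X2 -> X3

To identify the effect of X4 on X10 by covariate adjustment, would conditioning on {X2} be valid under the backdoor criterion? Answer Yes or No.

Backdoor paths from X4 to X10 (paths whose first edge points into X4):
  P1: X4 <- X2 <- X6 -> X10
  P2: X4 <- X2 <- X6 -> X7 <- X1 -> X3 -> X10
  P3: X4 <- X2 -> X3 <- X1 -> X7 <- X6 -> X10
  P4: X4 <- X2 -> X3 -> X10
  P5: X4 <- X2 -> X8 -> X7 <- X6 -> X10
  P6: X4 <- X2 -> X8 -> X7 <- X1 -> X3 -> X10
Condition 1 (no descendant of X4 in the set): holds — descendants of X4 are {X10, X7, X8}; none are in {X2}.
Condition 2 (every backdoor path blocked by {X2}):
  P1: blocked at chain node X2 ∈ conditioning set.
  P2: blocked at chain node X2 ∈ conditioning set.
  P3: blocked at fork node X2 ∈ conditioning set.
  P4: blocked at fork node X2 ∈ conditioning set.
  P5: blocked at fork node X2 ∈ conditioning set.
  P6: blocked at fork node X2 ∈ conditioning set.
{X2} satisfies the backdoor criterion.

Yes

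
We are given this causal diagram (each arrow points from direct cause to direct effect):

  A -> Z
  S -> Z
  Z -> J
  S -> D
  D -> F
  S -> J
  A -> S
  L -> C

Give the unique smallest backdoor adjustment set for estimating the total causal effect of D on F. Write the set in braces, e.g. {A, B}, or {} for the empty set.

Variables eligible for adjustment (non-descendants of D, excluding D and F): {A, C, J, L, S, Z}.
Backdoor paths from D to F:
  (none)
With no backdoor paths the empty set already satisfies the criterion, and it is trivially minimal.

{}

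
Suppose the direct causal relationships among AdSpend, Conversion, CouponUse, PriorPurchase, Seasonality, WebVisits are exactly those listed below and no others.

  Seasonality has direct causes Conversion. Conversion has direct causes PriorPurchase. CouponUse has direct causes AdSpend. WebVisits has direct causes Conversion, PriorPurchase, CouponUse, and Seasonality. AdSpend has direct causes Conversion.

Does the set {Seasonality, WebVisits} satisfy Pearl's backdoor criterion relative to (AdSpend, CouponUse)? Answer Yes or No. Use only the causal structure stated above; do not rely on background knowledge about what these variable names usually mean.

Backdoor paths from AdSpend to CouponUse (paths whose first edge points into AdSpend):
  P1: AdSpend <- Conversion <- PriorPurchase -> WebVisits <- CouponUse
  P2: AdSpend <- Conversion -> Seasonality -> WebVisits <- CouponUse
  P3: AdSpend <- Conversion -> WebVisits <- CouponUse
Condition 1 (no descendant of AdSpend in the set): FAILS — WebVisits is a descendant of AdSpend.
Condition 2 (every backdoor path blocked by {Seasonality, WebVisits}):
  P1: open — collider(s) WebVisits are conditioned on (or have a conditioned descendant) and no non-collider on the path is in the set.
  P2: blocked at chain node Seasonality ∈ conditioning set.
  P3: open — collider(s) WebVisits are conditioned on (or have a conditioned descendant) and no non-collider on the path is in the set.
{Seasonality, WebVisits} does not satisfy the backdoor criterion.

No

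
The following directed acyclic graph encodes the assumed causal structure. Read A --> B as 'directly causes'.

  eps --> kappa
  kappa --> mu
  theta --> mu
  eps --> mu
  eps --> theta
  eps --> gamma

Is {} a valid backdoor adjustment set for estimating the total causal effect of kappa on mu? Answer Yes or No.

Backdoor paths from kappa to mu (paths whose first edge points into kappa):
  P1: kappa <- eps -> theta -> mu
  P2: kappa <- eps -> mu
Condition 1 (no descendant of kappa in the set): holds — descendants of kappa are {mu}; none are in {}.
Condition 2 (every backdoor path blocked by {}):
  P1: open — no interior node is in the conditioning set.
  P2: open — no interior node is in the conditioning set.
{} does not satisfy the backdoor criterion.

No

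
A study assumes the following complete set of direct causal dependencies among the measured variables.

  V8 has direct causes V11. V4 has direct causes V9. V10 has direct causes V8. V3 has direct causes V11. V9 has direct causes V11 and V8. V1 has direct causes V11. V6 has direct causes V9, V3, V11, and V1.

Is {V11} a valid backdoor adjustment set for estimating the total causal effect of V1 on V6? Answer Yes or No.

Yes

Backdoor paths from V1 to V6 (paths whose first edge points into V1):
  P1: V1 <- V11 -> V3 -> V6
  P2: V1 <- V11 -> V8 -> V9 -> V6
  P3: V1 <- V11 -> V9 -> V6
  P4: V1 <- V11 -> V6
Condition 1 (no descendant of V1 in the set): holds — descendants of V1 are {V6}; none are in {V11}.
Condition 2 (every backdoor path blocked by {V11}):
  P1: blocked at fork node V11 ∈ conditioning set.
  P2: blocked at fork node V11 ∈ conditioning set.
  P3: blocked at fork node V11 ∈ conditioning set.
  P4: blocked at fork node V11 ∈ conditioning set.
{V11} satisfies the backdoor criterion.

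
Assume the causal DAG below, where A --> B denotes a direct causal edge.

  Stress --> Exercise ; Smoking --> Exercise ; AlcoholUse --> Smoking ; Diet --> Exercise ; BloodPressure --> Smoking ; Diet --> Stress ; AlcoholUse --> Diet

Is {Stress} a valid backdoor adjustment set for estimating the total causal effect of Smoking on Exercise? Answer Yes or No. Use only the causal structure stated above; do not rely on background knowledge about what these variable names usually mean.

Backdoor paths from Smoking to Exercise (paths whose first edge points into Smoking):
  P1: Smoking <- AlcoholUse -> Diet -> Stress -> Exercise
  P2: Smoking <- AlcoholUse -> Diet -> Exercise
Condition 1 (no descendant of Smoking in the set): holds — descendants of Smoking are {Exercise}; none are in {Stress}.
Condition 2 (every backdoor path blocked by {Stress}):
  P1: blocked at chain node Stress ∈ conditioning set.
  P2: open — no interior node is in the conditioning set.
{Stress} does not satisfy the backdoor criterion.

No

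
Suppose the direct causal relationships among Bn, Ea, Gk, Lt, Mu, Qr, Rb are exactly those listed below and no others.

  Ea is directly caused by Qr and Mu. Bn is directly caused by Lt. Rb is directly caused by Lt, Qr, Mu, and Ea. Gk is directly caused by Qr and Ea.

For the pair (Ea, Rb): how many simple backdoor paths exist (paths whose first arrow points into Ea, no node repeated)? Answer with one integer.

A backdoor path from Ea to Rb is any simple undirected path whose first edge points into Ea (i.e. leaves Ea via a parent).
Parents of Ea: {Mu, Qr}.
Enumerating:
  P1: Ea <- Qr -> Rb
  P2: Ea <- Mu -> Rb
That exhausts the simple backdoor paths. Count: 2.

2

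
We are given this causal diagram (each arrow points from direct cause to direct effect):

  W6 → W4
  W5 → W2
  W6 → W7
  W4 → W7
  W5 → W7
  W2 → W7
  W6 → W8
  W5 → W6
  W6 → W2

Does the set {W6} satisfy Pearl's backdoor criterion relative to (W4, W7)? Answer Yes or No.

Yes

Backdoor paths from W4 to W7 (paths whose first edge points into W4):
  P1: W4 <- W6 <- W5 -> W2 -> W7
  P2: W4 <- W6 <- W5 -> W7
  P3: W4 <- W6 -> W2 <- W5 -> W7
  P4: W4 <- W6 -> W2 -> W7
  P5: W4 <- W6 -> W7
Condition 1 (no descendant of W4 in the set): holds — descendants of W4 are {W7}; none are in {W6}.
Condition 2 (every backdoor path blocked by {W6}):
  P1: blocked at chain node W6 ∈ conditioning set.
  P2: blocked at chain node W6 ∈ conditioning set.
  P3: blocked at fork node W6 ∈ conditioning set.
  P4: blocked at fork node W6 ∈ conditioning set.
  P5: blocked at fork node W6 ∈ conditioning set.
{W6} satisfies the backdoor criterion.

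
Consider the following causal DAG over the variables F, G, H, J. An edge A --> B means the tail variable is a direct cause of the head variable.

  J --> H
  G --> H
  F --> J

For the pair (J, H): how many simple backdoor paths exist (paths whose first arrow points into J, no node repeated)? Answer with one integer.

0

A backdoor path from J to H is any simple undirected path whose first edge points into J (i.e. leaves J via a parent).
Parents of J: {F}.
No simple path from any parent of J reaches H without revisiting J, so there are no backdoor paths.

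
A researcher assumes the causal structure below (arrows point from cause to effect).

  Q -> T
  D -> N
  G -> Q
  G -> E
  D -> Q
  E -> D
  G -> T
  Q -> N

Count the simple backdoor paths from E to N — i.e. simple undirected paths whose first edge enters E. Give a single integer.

A backdoor path from E to N is any simple undirected path whose first edge points into E (i.e. leaves E via a parent).
Parents of E: {G}.
Enumerating:
  P1: E <- G -> Q <- D -> N
  P2: E <- G -> Q -> N
  P3: E <- G -> T <- Q <- D -> N
  P4: E <- G -> T <- Q -> N
That exhausts the simple backdoor paths. Count: 4.

4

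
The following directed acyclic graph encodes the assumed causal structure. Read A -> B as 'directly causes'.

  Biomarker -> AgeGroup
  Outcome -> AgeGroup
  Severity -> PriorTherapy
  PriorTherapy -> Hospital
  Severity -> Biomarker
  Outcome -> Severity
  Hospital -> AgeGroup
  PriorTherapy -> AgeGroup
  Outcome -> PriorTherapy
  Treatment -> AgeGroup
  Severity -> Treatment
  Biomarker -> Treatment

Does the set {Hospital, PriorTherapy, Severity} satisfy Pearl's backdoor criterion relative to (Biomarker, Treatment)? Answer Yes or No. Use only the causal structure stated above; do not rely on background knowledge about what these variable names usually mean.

Yes

Backdoor paths from Biomarker to Treatment (paths whose first edge points into Biomarker):
  P1: Biomarker <- Severity <- Outcome -> PriorTherapy -> Hospital -> AgeGroup <- Treatment
  P2: Biomarker <- Severity <- Outcome -> PriorTherapy -> AgeGroup <- Treatment
  P3: Biomarker <- Severity <- Outcome -> AgeGroup <- Treatment
  P4: Biomarker <- Severity -> PriorTherapy <- Outcome -> AgeGroup <- Treatment
  P5: Biomarker <- Severity -> PriorTherapy -> Hospital -> AgeGroup <- Treatment
  P6: Biomarker <- Severity -> PriorTherapy -> AgeGroup <- Treatment
  P7: Biomarker <- Severity -> Treatment
Condition 1 (no descendant of Biomarker in the set): holds — descendants of Biomarker are {AgeGroup, Treatment}; none are in {Hospital, PriorTherapy, Severity}.
Condition 2 (every backdoor path blocked by {Hospital, PriorTherapy, Severity}):
  P1: blocked at chain node Severity ∈ conditioning set.
  P2: blocked at chain node Severity ∈ conditioning set.
  P3: blocked at chain node Severity ∈ conditioning set.
  P4: blocked at fork node Severity ∈ conditioning set.
  P5: blocked at fork node Severity ∈ conditioning set.
  P6: blocked at fork node Severity ∈ conditioning set.
  P7: blocked at fork node Severity ∈ conditioning set.
{Hospital, PriorTherapy, Severity} satisfies the backdoor criterion.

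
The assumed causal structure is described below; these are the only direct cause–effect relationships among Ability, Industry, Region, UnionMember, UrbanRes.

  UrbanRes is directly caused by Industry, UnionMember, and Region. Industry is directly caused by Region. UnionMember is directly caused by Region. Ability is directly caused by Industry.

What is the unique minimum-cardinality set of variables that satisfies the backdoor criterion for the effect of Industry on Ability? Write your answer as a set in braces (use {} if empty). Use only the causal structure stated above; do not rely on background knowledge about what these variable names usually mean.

{}

Variables eligible for adjustment (non-descendants of Industry, excluding Industry and Ability): {Region, UnionMember}.
Backdoor paths from Industry to Ability:
  (none)
With no backdoor paths the empty set already satisfies the criterion, and it is trivially minimal.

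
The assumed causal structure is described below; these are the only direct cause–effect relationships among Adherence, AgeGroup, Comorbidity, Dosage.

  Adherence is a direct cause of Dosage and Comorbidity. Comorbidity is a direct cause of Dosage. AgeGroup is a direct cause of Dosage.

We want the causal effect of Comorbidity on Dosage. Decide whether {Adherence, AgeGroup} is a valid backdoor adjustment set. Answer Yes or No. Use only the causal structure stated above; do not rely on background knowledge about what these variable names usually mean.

Backdoor paths from Comorbidity to Dosage (paths whose first edge points into Comorbidity):
  P1: Comorbidity <- Adherence -> Dosage
Condition 1 (no descendant of Comorbidity in the set): holds — descendants of Comorbidity are {Dosage}; none are in {Adherence, AgeGroup}.
Condition 2 (every backdoor path blocked by {Adherence, AgeGroup}):
  P1: blocked at fork node Adherence ∈ conditioning set.
{Adherence, AgeGroup} satisfies the backdoor criterion.

Yes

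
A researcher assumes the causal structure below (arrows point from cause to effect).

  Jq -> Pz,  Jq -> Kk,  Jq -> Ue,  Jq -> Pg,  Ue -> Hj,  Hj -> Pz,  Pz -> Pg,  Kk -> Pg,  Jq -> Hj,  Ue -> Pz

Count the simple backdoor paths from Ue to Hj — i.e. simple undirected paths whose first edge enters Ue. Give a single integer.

A backdoor path from Ue to Hj is any simple undirected path whose first edge points into Ue (i.e. leaves Ue via a parent).
Parents of Ue: {Jq}.
Enumerating:
  P1: Ue <- Jq -> Kk -> Pg <- Pz <- Hj
  P2: Ue <- Jq -> Hj
  P3: Ue <- Jq -> Pz <- Hj
  P4: Ue <- Jq -> Pg <- Pz <- Hj
That exhausts the simple backdoor paths. Count: 4.

4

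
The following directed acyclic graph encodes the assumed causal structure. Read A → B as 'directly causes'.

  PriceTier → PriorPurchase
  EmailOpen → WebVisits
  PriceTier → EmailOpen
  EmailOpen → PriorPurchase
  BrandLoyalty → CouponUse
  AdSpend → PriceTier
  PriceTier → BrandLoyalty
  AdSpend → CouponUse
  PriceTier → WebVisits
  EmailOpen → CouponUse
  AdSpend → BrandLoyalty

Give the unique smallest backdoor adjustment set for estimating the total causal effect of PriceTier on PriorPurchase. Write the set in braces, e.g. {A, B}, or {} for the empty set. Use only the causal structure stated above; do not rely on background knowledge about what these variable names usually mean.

Variables eligible for adjustment (non-descendants of PriceTier, excluding PriceTier and PriorPurchase): {AdSpend}.
Backdoor paths from PriceTier to PriorPurchase:
  P1: PriceTier <- AdSpend -> BrandLoyalty -> CouponUse <- EmailOpen -> PriorPurchase
  P2: PriceTier <- AdSpend -> CouponUse <- EmailOpen -> PriorPurchase
Each backdoor path contains an unconditioned collider, so every path is already blocked with the empty conditioning set:
  P1: blocked at collider CouponUse (neither it nor any descendant is in the conditioning set).
  P2: blocked at collider CouponUse (neither it nor any descendant is in the conditioning set).
The empty set is therefore the unique smallest valid set.

{}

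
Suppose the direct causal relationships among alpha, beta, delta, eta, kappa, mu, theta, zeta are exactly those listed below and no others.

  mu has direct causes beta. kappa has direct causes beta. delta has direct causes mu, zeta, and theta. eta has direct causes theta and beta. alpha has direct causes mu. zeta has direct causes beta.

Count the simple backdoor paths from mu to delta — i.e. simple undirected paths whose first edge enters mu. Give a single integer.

2

A backdoor path from mu to delta is any simple undirected path whose first edge points into mu (i.e. leaves mu via a parent).
Parents of mu: {beta}.
Enumerating:
  P1: mu <- beta -> zeta -> delta
  P2: mu <- beta -> eta <- theta -> delta
That exhausts the simple backdoor paths. Count: 2.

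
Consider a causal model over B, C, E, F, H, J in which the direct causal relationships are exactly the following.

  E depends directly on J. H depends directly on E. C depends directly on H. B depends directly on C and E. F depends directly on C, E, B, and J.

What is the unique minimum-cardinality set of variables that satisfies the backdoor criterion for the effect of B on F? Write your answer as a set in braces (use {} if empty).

Variables eligible for adjustment (non-descendants of B, excluding B and F): {C, E, H, J}.
Backdoor paths from B to F:
  P1: B <- E <- J -> F
  P2: B <- E -> H -> C -> F
  P3: B <- E -> F
  P4: B <- C <- H <- E <- J -> F
  P5: B <- C <- H <- E -> F
  P6: B <- C -> F
The empty set is not sufficient: P1 (B <- E <- J -> F) has no collider blocking it and no conditioned non-collider, so it is open.
Try {C, E}:
  P1: blocked at chain node E ∈ conditioning set.
  P2: blocked at fork node E ∈ conditioning set.
  P3: blocked at fork node E ∈ conditioning set.
  P4: blocked at chain node C ∈ conditioning set.
  P5: blocked at chain node C ∈ conditioning set.
  P6: blocked at fork node C ∈ conditioning set.
{C, E} contains no descendant of B and blocks every backdoor path.
Every element of {C, E} is needed (dropping C leaves P6 open; dropping E leaves P1 open), so no proper subset is valid.
Among all size-2 subsets of the eligible variables, only {C, E} blocks every backdoor path, so it is the unique smallest valid adjustment set.

{C, E}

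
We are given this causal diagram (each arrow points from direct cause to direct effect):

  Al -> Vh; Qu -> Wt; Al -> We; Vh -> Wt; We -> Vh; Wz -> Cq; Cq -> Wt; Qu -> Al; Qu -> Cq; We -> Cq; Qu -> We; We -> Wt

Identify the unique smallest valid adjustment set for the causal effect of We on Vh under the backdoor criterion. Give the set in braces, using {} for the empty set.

{Al}

Variables eligible for adjustment (non-descendants of We, excluding We and Vh): {Al, Qu, Wz}.
Backdoor paths from We to Vh:
  P1: We <- Qu -> Al -> Vh
  P2: We <- Qu -> Cq -> Wt <- Vh
  P3: We <- Qu -> Wt <- Vh
  P4: We <- Al <- Qu -> Cq -> Wt <- Vh
  P5: We <- Al <- Qu -> Wt <- Vh
  P6: We <- Al -> Vh
The empty set is not sufficient: P1 (We <- Qu -> Al -> Vh) has no collider blocking it and no conditioned non-collider, so it is open.
Try {Al}:
  P1: blocked at chain node Al ∈ conditioning set.
  P2: blocked at collider Wt (neither it nor any descendant is in the conditioning set).
  P3: blocked at collider Wt (neither it nor any descendant is in the conditioning set).
  P4: blocked at chain node Al ∈ conditioning set.
  P5: blocked at chain node Al ∈ conditioning set.
  P6: blocked at fork node Al ∈ conditioning set.
{Al} contains no descendant of We and blocks every backdoor path.
No other singleton works — e.g. {Qu} leaves P6 open — so {Al} is the unique smallest valid adjustment set.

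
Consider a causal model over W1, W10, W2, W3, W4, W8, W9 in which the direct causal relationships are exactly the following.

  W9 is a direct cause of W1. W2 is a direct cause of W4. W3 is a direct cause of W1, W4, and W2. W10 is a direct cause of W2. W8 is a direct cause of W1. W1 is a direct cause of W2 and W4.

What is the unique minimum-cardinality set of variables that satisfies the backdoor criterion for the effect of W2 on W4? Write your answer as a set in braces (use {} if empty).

Variables eligible for adjustment (non-descendants of W2, excluding W2 and W4): {W1, W10, W3, W8, W9}.
Backdoor paths from W2 to W4:
  P1: W2 <- W3 -> W1 -> W4
  P2: W2 <- W3 -> W4
  P3: W2 <- W1 <- W3 -> W4
  P4: W2 <- W1 -> W4
The empty set is not sufficient: P1 (W2 <- W3 -> W1 -> W4) has no collider blocking it and no conditioned non-collider, so it is open.
Try {W1, W3}:
  P1: blocked at fork node W3 ∈ conditioning set.
  P2: blocked at fork node W3 ∈ conditioning set.
  P3: blocked at chain node W1 ∈ conditioning set.
  P4: blocked at fork node W1 ∈ conditioning set.
{W1, W3} contains no descendant of W2 and blocks every backdoor path.
Every element of {W1, W3} is needed (dropping W1 leaves P4 open; dropping W3 leaves P2 open), so no proper subset is valid.
Among all size-2 subsets of the eligible variables, only {W1, W3} blocks every backdoor path, so it is the unique smallest valid adjustment set.

{W1, W3}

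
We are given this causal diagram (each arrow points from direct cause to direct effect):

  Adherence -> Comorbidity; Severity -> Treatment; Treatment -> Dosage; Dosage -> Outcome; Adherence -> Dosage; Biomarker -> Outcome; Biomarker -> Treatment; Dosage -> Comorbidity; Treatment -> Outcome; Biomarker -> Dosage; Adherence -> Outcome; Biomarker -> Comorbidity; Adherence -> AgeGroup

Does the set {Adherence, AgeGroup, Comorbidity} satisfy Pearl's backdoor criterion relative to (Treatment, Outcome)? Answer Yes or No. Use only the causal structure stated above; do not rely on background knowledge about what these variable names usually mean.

No

Backdoor paths from Treatment to Outcome (paths whose first edge points into Treatment):
  P1: Treatment <- Biomarker -> Dosage <- Adherence -> Outcome
  P2: Treatment <- Biomarker -> Dosage -> Comorbidity <- Adherence -> Outcome
  P3: Treatment <- Biomarker -> Dosage -> Outcome
  P4: Treatment <- Biomarker -> Comorbidity <- Adherence -> Dosage -> Outcome
  P5: Treatment <- Biomarker -> Comorbidity <- Adherence -> Outcome
  P6: Treatment <- Biomarker -> Comorbidity <- Dosage <- Adherence -> Outcome
  P7: Treatment <- Biomarker -> Comorbidity <- Dosage -> Outcome
  P8: Treatment <- Biomarker -> Outcome
Condition 1 (no descendant of Treatment in the set): FAILS — Comorbidity is a descendant of Treatment.
Condition 2 (every backdoor path blocked by {Adherence, AgeGroup, Comorbidity}):
  P1: blocked at fork node Adherence ∈ conditioning set.
  P2: blocked at fork node Adherence ∈ conditioning set.
  P3: open — no interior node is in the conditioning set.
  P4: blocked at fork node Adherence ∈ conditioning set.
  P5: blocked at fork node Adherence ∈ conditioning set.
  P6: blocked at fork node Adherence ∈ conditioning set.
  P7: open — collider(s) Comorbidity are conditioned on (or have a conditioned descendant) and no non-collider on the path is in the set.
  P8: open — no interior node is in the conditioning set.
{Adherence, AgeGroup, Comorbidity} does not satisfy the backdoor criterion.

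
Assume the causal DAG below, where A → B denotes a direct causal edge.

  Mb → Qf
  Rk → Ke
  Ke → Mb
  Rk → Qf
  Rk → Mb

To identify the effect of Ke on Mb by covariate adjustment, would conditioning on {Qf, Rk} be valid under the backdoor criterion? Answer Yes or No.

Backdoor paths from Ke to Mb (paths whose first edge points into Ke):
  P1: Ke <- Rk -> Mb
  P2: Ke <- Rk -> Qf <- Mb
Condition 1 (no descendant of Ke in the set): FAILS — Qf is a descendant of Ke.
Condition 2 (every backdoor path blocked by {Qf, Rk}):
  P1: blocked at fork node Rk ∈ conditioning set.
  P2: blocked at fork node Rk ∈ conditioning set.
{Qf, Rk} does not satisfy the backdoor criterion.

No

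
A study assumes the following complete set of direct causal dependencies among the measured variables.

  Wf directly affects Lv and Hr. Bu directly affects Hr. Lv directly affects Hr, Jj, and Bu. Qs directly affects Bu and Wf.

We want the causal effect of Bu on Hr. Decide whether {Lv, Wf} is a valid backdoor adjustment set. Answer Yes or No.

Yes

Backdoor paths from Bu to Hr (paths whose first edge points into Bu):
  P1: Bu <- Qs -> Wf -> Lv -> Hr
  P2: Bu <- Qs -> Wf -> Hr
  P3: Bu <- Lv <- Wf -> Hr
  P4: Bu <- Lv -> Hr
Condition 1 (no descendant of Bu in the set): holds — descendants of Bu are {Hr}; none are in {Lv, Wf}.
Condition 2 (every backdoor path blocked by {Lv, Wf}):
  P1: blocked at chain node Wf ∈ conditioning set.
  P2: blocked at chain node Wf ∈ conditioning set.
  P3: blocked at chain node Lv ∈ conditioning set.
  P4: blocked at fork node Lv ∈ conditioning set.
{Lv, Wf} satisfies the backdoor criterion.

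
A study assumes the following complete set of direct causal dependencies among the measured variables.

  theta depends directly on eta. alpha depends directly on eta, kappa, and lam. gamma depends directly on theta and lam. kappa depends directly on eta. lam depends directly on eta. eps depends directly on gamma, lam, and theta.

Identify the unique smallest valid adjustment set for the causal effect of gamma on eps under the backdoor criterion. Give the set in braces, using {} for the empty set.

Variables eligible for adjustment (non-descendants of gamma, excluding gamma and eps): {alpha, eta, kappa, lam, theta}.
Backdoor paths from gamma to eps:
  P1: gamma <- theta <- eta -> lam -> eps
  P2: gamma <- theta <- eta -> kappa -> alpha <- lam -> eps
  P3: gamma <- theta <- eta -> alpha <- lam -> eps
  P4: gamma <- theta -> eps
  P5: gamma <- lam <- eta -> theta -> eps
  P6: gamma <- lam -> eps
  P7: gamma <- lam -> alpha <- eta -> theta -> eps
  P8: gamma <- lam -> alpha <- kappa <- eta -> theta -> eps
The empty set is not sufficient: P1 (gamma <- theta <- eta -> lam -> eps) has no collider blocking it and no conditioned non-collider, so it is open.
Try {lam, theta}:
  P1: blocked at chain node theta ∈ conditioning set.
  P2: blocked at chain node theta ∈ conditioning set.
  P3: blocked at chain node theta ∈ conditioning set.
  P4: blocked at fork node theta ∈ conditioning set.
  P5: blocked at chain node lam ∈ conditioning set.
  P6: blocked at fork node lam ∈ conditioning set.
  P7: blocked at fork node lam ∈ conditioning set.
  P8: blocked at fork node lam ∈ conditioning set.
{lam, theta} contains no descendant of gamma and blocks every backdoor path.
Every element of {lam, theta} is needed (dropping lam leaves P6 open; dropping theta leaves P4 open), so no proper subset is valid.
Among all size-2 subsets of the eligible variables, only {lam, theta} blocks every backdoor path, so it is the unique smallest valid adjustment set.

{lam, theta}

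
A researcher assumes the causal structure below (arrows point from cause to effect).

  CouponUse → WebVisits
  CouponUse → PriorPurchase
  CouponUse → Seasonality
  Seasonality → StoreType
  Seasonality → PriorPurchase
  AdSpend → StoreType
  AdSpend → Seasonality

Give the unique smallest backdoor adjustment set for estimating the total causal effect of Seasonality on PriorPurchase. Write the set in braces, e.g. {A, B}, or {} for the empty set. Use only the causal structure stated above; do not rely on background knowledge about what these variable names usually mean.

{CouponUse}

Variables eligible for adjustment (non-descendants of Seasonality, excluding Seasonality and PriorPurchase): {AdSpend, CouponUse, WebVisits}.
Backdoor paths from Seasonality to PriorPurchase:
  P1: Seasonality <- CouponUse -> PriorPurchase
The empty set is not sufficient: P1 (Seasonality <- CouponUse -> PriorPurchase) has no collider blocking it and no conditioned non-collider, so it is open.
Try {CouponUse}:
  P1: blocked at fork node CouponUse ∈ conditioning set.
{CouponUse} contains no descendant of Seasonality and blocks every backdoor path.
No other singleton works — e.g. {AdSpend} leaves P1 open — so {CouponUse} is the unique smallest valid adjustment set.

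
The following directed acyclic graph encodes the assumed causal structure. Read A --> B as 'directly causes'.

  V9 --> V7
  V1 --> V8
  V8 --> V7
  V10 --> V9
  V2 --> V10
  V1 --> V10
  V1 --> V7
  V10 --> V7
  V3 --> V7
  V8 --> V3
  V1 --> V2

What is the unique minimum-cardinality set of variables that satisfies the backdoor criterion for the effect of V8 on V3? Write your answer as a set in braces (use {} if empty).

Variables eligible for adjustment (non-descendants of V8, excluding V8 and V3): {V1, V10, V2, V9}.
Backdoor paths from V8 to V3:
  P1: V8 <- V1 -> V2 -> V10 -> V9 -> V7 <- V3
  P2: V8 <- V1 -> V2 -> V10 -> V7 <- V3
  P3: V8 <- V1 -> V10 -> V9 -> V7 <- V3
  P4: V8 <- V1 -> V10 -> V7 <- V3
  P5: V8 <- V1 -> V7 <- V3
Each backdoor path contains an unconditioned collider, so every path is already blocked with the empty conditioning set:
  P1: blocked at collider V7 (neither it nor any descendant is in the conditioning set).
  P2: blocked at collider V7 (neither it nor any descendant is in the conditioning set).
  P3: blocked at collider V7 (neither it nor any descendant is in the conditioning set).
  P4: blocked at collider V7 (neither it nor any descendant is in the conditioning set).
  P5: blocked at collider V7 (neither it nor any descendant is in the conditioning set).
The empty set is therefore the unique smallest valid set.

{}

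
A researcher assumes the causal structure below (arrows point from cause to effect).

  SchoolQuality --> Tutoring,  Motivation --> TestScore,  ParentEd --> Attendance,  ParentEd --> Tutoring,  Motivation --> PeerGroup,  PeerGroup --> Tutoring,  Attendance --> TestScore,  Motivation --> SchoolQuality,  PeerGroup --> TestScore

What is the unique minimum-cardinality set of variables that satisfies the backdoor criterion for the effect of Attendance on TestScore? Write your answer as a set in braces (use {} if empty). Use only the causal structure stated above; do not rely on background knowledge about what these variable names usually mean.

Variables eligible for adjustment (non-descendants of Attendance, excluding Attendance and TestScore): {Motivation, ParentEd, PeerGroup, SchoolQuality, Tutoring}.
Backdoor paths from Attendance to TestScore:
  P1: Attendance <- ParentEd -> Tutoring <- PeerGroup <- Motivation -> TestScore
  P2: Attendance <- ParentEd -> Tutoring <- PeerGroup -> TestScore
  P3: Attendance <- ParentEd -> Tutoring <- SchoolQuality <- Motivation -> PeerGroup -> TestScore
  P4: Attendance <- ParentEd -> Tutoring <- SchoolQuality <- Motivation -> TestScore
Each backdoor path contains an unconditioned collider, so every path is already blocked with the empty conditioning set:
  P1: blocked at collider Tutoring (neither it nor any descendant is in the conditioning set).
  P2: blocked at collider Tutoring (neither it nor any descendant is in the conditioning set).
  P3: blocked at collider Tutoring (neither it nor any descendant is in the conditioning set).
  P4: blocked at collider Tutoring (neither it nor any descendant is in the conditioning set).
The empty set is therefore the unique smallest valid set.

{}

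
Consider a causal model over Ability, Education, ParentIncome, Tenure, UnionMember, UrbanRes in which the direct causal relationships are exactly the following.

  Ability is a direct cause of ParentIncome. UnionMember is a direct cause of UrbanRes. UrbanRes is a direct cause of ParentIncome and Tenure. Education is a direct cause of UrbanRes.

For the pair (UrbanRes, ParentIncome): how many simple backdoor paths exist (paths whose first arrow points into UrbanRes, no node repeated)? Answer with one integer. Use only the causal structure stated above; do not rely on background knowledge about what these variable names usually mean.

0

A backdoor path from UrbanRes to ParentIncome is any simple undirected path whose first edge points into UrbanRes (i.e. leaves UrbanRes via a parent).
Parents of UrbanRes: {Education, UnionMember}.
No simple path from any parent of UrbanRes reaches ParentIncome without revisiting UrbanRes, so there are no backdoor paths.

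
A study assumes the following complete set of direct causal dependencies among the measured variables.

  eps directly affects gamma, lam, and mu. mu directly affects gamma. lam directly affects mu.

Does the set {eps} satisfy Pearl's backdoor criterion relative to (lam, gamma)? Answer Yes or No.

Yes

Backdoor paths from lam to gamma (paths whose first edge points into lam):
  P1: lam <- eps -> mu -> gamma
  P2: lam <- eps -> gamma
Condition 1 (no descendant of lam in the set): holds — descendants of lam are {gamma, mu}; none are in {eps}.
Condition 2 (every backdoor path blocked by {eps}):
  P1: blocked at fork node eps ∈ conditioning set.
  P2: blocked at fork node eps ∈ conditioning set.
{eps} satisfies the backdoor criterion.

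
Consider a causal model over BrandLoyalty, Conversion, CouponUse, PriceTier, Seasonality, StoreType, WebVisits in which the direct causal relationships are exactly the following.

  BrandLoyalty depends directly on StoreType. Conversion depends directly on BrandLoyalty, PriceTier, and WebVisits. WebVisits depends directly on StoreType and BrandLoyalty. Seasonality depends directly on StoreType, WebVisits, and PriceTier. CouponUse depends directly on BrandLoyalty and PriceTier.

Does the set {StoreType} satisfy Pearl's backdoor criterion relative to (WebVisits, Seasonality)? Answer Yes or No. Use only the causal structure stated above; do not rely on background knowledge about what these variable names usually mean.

Backdoor paths from WebVisits to Seasonality (paths whose first edge points into WebVisits):
  P1: WebVisits <- StoreType -> BrandLoyalty -> Conversion <- PriceTier -> Seasonality
  P2: WebVisits <- StoreType -> BrandLoyalty -> CouponUse <- PriceTier -> Seasonality
  P3: WebVisits <- StoreType -> Seasonality
  P4: WebVisits <- BrandLoyalty <- StoreType -> Seasonality
  P5: WebVisits <- BrandLoyalty -> Conversion <- PriceTier -> Seasonality
  P6: WebVisits <- BrandLoyalty -> CouponUse <- PriceTier -> Seasonality
Condition 1 (no descendant of WebVisits in the set): holds — descendants of WebVisits are {Conversion, Seasonality}; none are in {StoreType}.
Condition 2 (every backdoor path blocked by {StoreType}):
  P1: blocked at fork node StoreType ∈ conditioning set.
  P2: blocked at fork node StoreType ∈ conditioning set.
  P3: blocked at fork node StoreType ∈ conditioning set.
  P4: blocked at fork node StoreType ∈ conditioning set.
  P5: blocked at collider Conversion (neither it nor any descendant is in the conditioning set).
  P6: blocked at collider CouponUse (neither it nor any descendant is in the conditioning set).
{StoreType} satisfies the backdoor criterion.

Yes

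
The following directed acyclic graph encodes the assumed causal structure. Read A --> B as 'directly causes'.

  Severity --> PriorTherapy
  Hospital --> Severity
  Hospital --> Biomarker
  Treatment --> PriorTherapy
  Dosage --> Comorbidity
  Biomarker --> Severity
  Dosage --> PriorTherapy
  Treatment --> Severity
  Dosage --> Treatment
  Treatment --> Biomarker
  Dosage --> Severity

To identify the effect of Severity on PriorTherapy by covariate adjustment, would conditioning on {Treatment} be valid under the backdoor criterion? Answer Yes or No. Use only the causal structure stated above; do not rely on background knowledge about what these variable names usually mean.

Backdoor paths from Severity to PriorTherapy (paths whose first edge points into Severity):
  P1: Severity <- Dosage -> Treatment -> PriorTherapy
  P2: Severity <- Dosage -> PriorTherapy
  P3: Severity <- Treatment <- Dosage -> PriorTherapy
  P4: Severity <- Treatment -> PriorTherapy
  P5: Severity <- Hospital -> Biomarker <- Treatment <- Dosage -> PriorTherapy
  P6: Severity <- Hospital -> Biomarker <- Treatment -> PriorTherapy
  P7: Severity <- Biomarker <- Treatment <- Dosage -> PriorTherapy
  P8: Severity <- Biomarker <- Treatment -> PriorTherapy
Condition 1 (no descendant of Severity in the set): holds — descendants of Severity are {PriorTherapy}; none are in {Treatment}.
Condition 2 (every backdoor path blocked by {Treatment}):
  P1: blocked at chain node Treatment ∈ conditioning set.
  P2: open — no interior node is in the conditioning set.
  P3: blocked at chain node Treatment ∈ conditioning set.
  P4: blocked at fork node Treatment ∈ conditioning set.
  P5: blocked at collider Biomarker (neither it nor any descendant is in the conditioning set).
  P6: blocked at collider Biomarker (neither it nor any descendant is in the conditioning set).
  P7: blocked at chain node Treatment ∈ conditioning set.
  P8: blocked at fork node Treatment ∈ conditioning set.
{Treatment} does not satisfy the backdoor criterion.

No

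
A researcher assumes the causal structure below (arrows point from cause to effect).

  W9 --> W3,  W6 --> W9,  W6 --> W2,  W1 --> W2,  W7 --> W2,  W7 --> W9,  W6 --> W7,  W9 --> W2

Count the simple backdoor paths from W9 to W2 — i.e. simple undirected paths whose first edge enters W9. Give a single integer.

A backdoor path from W9 to W2 is any simple undirected path whose first edge points into W9 (i.e. leaves W9 via a parent).
Parents of W9: {W6, W7}.
Enumerating:
  P1: W9 <- W6 -> W7 -> W2
  P2: W9 <- W6 -> W2
  P3: W9 <- W7 <- W6 -> W2
  P4: W9 <- W7 -> W2
That exhausts the simple backdoor paths. Count: 4.

4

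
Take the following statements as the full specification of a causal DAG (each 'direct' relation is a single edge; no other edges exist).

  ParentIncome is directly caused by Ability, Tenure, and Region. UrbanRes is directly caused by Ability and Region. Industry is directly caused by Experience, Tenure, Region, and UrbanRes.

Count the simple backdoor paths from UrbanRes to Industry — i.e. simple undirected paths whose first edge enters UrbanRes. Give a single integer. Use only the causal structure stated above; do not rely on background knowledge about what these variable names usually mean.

4

A backdoor path from UrbanRes to Industry is any simple undirected path whose first edge points into UrbanRes (i.e. leaves UrbanRes via a parent).
Parents of UrbanRes: {Ability, Region}.
Enumerating:
  P1: UrbanRes <- Ability -> ParentIncome <- Region -> Industry
  P2: UrbanRes <- Ability -> ParentIncome <- Tenure -> Industry
  P3: UrbanRes <- Region -> ParentIncome <- Tenure -> Industry
  P4: UrbanRes <- Region -> Industry
That exhausts the simple backdoor paths. Count: 4.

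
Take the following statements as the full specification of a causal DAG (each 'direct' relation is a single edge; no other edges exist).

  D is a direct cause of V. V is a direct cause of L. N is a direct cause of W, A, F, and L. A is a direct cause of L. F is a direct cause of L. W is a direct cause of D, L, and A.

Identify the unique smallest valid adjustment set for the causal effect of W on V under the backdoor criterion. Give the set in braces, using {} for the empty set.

Variables eligible for adjustment (non-descendants of W, excluding W and V): {F, N}.
Backdoor paths from W to V:
  P1: W <- N -> F -> L <- V
  P2: W <- N -> A -> L <- V
  P3: W <- N -> L <- V
Each backdoor path contains an unconditioned collider, so every path is already blocked with the empty conditioning set:
  P1: blocked at collider L (neither it nor any descendant is in the conditioning set).
  P2: blocked at collider L (neither it nor any descendant is in the conditioning set).
  P3: blocked at collider L (neither it nor any descendant is in the conditioning set).
The empty set is therefore the unique smallest valid set.

{}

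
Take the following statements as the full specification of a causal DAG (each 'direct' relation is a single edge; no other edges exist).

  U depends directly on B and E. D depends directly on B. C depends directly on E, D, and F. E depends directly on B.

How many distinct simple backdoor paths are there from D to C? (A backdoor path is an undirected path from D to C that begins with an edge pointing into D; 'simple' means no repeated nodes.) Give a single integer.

2

A backdoor path from D to C is any simple undirected path whose first edge points into D (i.e. leaves D via a parent).
Parents of D: {B}.
Enumerating:
  P1: D <- B -> E -> C
  P2: D <- B -> U <- E -> C
That exhausts the simple backdoor paths. Count: 2.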